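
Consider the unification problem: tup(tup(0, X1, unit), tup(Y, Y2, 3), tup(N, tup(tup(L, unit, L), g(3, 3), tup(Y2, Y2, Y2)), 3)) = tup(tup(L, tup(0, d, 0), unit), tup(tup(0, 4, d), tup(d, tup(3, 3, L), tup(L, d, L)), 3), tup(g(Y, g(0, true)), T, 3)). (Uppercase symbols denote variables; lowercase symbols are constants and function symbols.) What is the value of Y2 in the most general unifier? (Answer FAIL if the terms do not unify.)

Decompose tup/3: tup(0, X1, unit) = tup(L, tup(0, d, 0), unit),  tup(Y, Y2, 3) = tup(tup(0, 4, d), tup(d, tup(3, 3, L), tup(L, d, L)), 3),  tup(N, tup(tup(L, unit, L), g(3, 3), tup(Y2, Y2, Y2)), 3) = tup(g(Y, g(0, true)), T, 3).
Decompose tup/3: 0 = L,  X1 = tup(0, d, 0),  unit = unit.
Bind L := 0; substituting into the 2 remaining equations that mention L gives: tup(Y, Y2, 3) = tup(tup(0, 4, d), tup(d, tup(3, 3, 0), tup(0, d, 0)), 3),  tup(N, tup(tup(0, unit, 0), g(3, 3), tup(Y2, Y2, Y2)), 3) = tup(g(Y, g(0, true)), T, 3).
Bind X1 := tup(0, d, 0); no other remaining equation mentions X1.
Delete trivial equation unit = unit.
Decompose tup/3: Y = tup(0, 4, d),  Y2 = tup(d, tup(3, 3, 0), tup(0, d, 0)),  3 = 3.
Bind Y := tup(0, 4, d); substituting into the one remaining equation that mentions Y gives: tup(N, tup(tup(0, unit, 0), g(3, 3), tup(Y2, Y2, Y2)), 3) = tup(g(tup(0, 4, d), g(0, true)), T, 3).
Bind Y2 := tup(d, tup(3, 3, 0), tup(0, d, 0)); substituting into the one remaining equation that mentions Y2 gives: tup(N, tup(tup(0, unit, 0), g(3, 3), tup(tup(d, tup(3, 3, 0), tup(0, d, 0)), tup(d, tup(3, 3, 0), tup(0, d, 0)), tup(d, tup(3, 3, 0), tup(0, d, 0)))), 3) = tup(g(tup(0, 4, d), g(0, true)), T, 3).
Delete trivial equation 3 = 3.
Decompose tup/3: N = g(tup(0, 4, d), g(0, true)),  tup(tup(0, unit, 0), g(3, 3), tup(tup(d, tup(3, 3, 0), tup(0, d, 0)), tup(d, tup(3, 3, 0), tup(0, d, 0)), tup(d, tup(3, 3, 0), tup(0, d, 0)))) = T,  3 = 3.
Bind N := g(tup(0, 4, d), g(0, true)); no other remaining equation mentions N.
Bind T := tup(tup(0, unit, 0), g(3, 3), tup(tup(d, tup(3, 3, 0), tup(0, d, 0)), tup(d, tup(3, 3, 0), tup(0, d, 0)), tup(d, tup(3, 3, 0), tup(0, d, 0)))); no other remaining equation mentions T.
Delete trivial equation 3 = 3.
MGU = { L ↦ 0, X1 ↦ tup(0, d, 0), Y ↦ tup(0, 4, d), Y2 ↦ tup(d, tup(3, 3, 0), tup(0, d, 0)), N ↦ g(tup(0, 4, d), g(0, true)), T ↦ tup(tup(0, unit, 0), g(3, 3), tup(tup(d, tup(3, 3, 0), tup(0, d, 0)), tup(d, tup(3, 3, 0), tup(0, d, 0)), tup(d, tup(3, 3, 0), tup(0, d, 0)))) }, so Y2 ↦ tup(d, tup(3, 3, 0), tup(0, d, 0)).

tup(d, tup(3, 3, 0), tup(0, d, 0))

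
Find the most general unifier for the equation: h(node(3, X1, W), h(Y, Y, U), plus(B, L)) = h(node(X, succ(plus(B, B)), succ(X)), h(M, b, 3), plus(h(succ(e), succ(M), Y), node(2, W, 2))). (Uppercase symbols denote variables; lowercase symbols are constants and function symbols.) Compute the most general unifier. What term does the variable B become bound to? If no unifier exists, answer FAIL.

h(succ(e), succ(b), b)

Decompose h/3: node(3, X1, W) = node(X, succ(plus(B, B)), succ(X)),  h(Y, Y, U) = h(M, b, 3),  plus(B, L) = plus(h(succ(e), succ(M), Y), node(2, W, 2)).
Decompose node/3: 3 = X,  X1 = succ(plus(B, B)),  W = succ(X).
Bind X := 3; substituting into the one remaining equation that mentions X gives: W = succ(3).
Bind X1 := succ(plus(B, B)); no other remaining equation mentions X1.
Bind W := succ(3); substituting into the one remaining equation that mentions W gives: plus(B, L) = plus(h(succ(e), succ(M), Y), node(2, succ(3), 2)).
Decompose h/3: Y = M,  Y = b,  U = 3.
Bind Y := M; substituting into the 2 remaining equations that mention Y gives: M = b,  plus(B, L) = plus(h(succ(e), succ(M), M), node(2, succ(3), 2)).
Bind M := b; substituting into the one remaining equation that mentions M gives: plus(B, L) = plus(h(succ(e), succ(b), b), node(2, succ(3), 2)). Substituting into the earlier binding gives Y := b.
Bind U := 3; no other remaining equation mentions U.
Decompose plus/2: B = h(succ(e), succ(b), b),  L = node(2, succ(3), 2).
Bind B := h(succ(e), succ(b), b); no other remaining equation mentions B. Substituting into the earlier binding gives X1 := succ(plus(h(succ(e), succ(b), b), h(succ(e), succ(b), b))).
Bind L := node(2, succ(3), 2).
MGU = { X -> 3, X1 -> succ(plus(h(succ(e), succ(b), b), h(succ(e), succ(b), b))), W -> succ(3), Y -> b, M -> b, U -> 3, B -> h(succ(e), succ(b), b), L -> node(2, succ(3), 2) }, so B -> h(succ(e), succ(b), b).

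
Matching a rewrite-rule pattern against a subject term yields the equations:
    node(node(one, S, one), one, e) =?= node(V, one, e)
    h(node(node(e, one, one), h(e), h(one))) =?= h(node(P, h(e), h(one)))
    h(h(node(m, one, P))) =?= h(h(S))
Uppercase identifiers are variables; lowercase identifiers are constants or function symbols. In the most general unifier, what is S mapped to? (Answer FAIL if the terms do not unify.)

Decompose node/3: node(one, S, one) =?= V,  one =?= one,  e =?= e.
Bind V := node(one, S, one); no other remaining equation mentions V.
Delete trivial equation one =?= one.
Delete trivial equation e =?= e.
Decompose h/1: node(node(e, one, one), h(e), h(one)) =?= node(P, h(e), h(one)).
Decompose node/3: node(e, one, one) =?= P,  h(e) =?= h(e),  h(one) =?= h(one).
Bind P := node(e, one, one); substituting into the one remaining equation that mentions P gives: h(h(node(m, one, node(e, one, one)))) =?= h(h(S)).
Delete trivial equation h(e) =?= h(e).
Delete trivial equation h(one) =?= h(one).
Decompose h/1: h(node(m, one, node(e, one, one))) =?= h(S).
Decompose h/1: node(m, one, node(e, one, one)) =?= S.
Bind S := node(m, one, node(e, one, one)). Substituting into the earlier binding gives V := node(one, node(m, one, node(e, one, one)), one).
MGU = { V -> node(one, node(m, one, node(e, one, one)), one), P -> node(e, one, one), S -> node(m, one, node(e, one, one)) }, so S -> node(m, one, node(e, one, one)).

node(m, one, node(e, one, one))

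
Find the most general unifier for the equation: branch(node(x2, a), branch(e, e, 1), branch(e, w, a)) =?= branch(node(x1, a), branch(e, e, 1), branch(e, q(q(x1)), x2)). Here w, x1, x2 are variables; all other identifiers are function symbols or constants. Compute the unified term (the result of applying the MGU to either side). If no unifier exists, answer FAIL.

branch(node(a, a), branch(e, e, 1), branch(e, q(q(a)), a))

Decompose branch/3: node(x2, a) =?= node(x1, a),  branch(e, e, 1) =?= branch(e, e, 1),  branch(e, w, a) =?= branch(e, q(q(x1)), x2).
Decompose node/2: x2 =?= x1,  a =?= a.
Bind x2 := x1; substituting into the one remaining equation that mentions x2 gives: branch(e, w, a) =?= branch(e, q(q(x1)), x1).
Delete trivial equation a =?= a.
Delete trivial equation branch(e, e, 1) =?= branch(e, e, 1).
Decompose branch/3: e =?= e,  w =?= q(q(x1)),  a =?= x1.
Delete trivial equation e =?= e.
Bind w := q(q(x1)); no other remaining equation mentions w.
Bind x1 := a. Substituting into the earlier bindings gives x2 := a, w := q(q(a)).
Applying the MGU to either side gives branch(node(a, a), branch(e, e, 1), branch(e, q(q(a)), a)).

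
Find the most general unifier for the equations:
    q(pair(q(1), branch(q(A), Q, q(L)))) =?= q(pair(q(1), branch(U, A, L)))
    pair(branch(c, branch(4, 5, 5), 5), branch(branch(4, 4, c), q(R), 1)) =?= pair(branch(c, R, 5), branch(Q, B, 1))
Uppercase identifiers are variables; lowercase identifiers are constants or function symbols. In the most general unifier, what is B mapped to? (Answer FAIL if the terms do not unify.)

Decompose q/1: pair(q(1), branch(q(A), Q, q(L))) =?= pair(q(1), branch(U, A, L)).
Decompose pair/2: q(1) =?= q(1),  branch(q(A), Q, q(L)) =?= branch(U, A, L).
Delete trivial equation q(1) =?= q(1).
Decompose branch/3: q(A) =?= U,  Q =?= A,  q(L) =?= L.
Bind U := q(A); no other remaining equation mentions U.
Bind Q := A; substituting into the one remaining equation that mentions Q gives: pair(branch(c, branch(4, 5, 5), 5), branch(branch(4, 4, c), q(R), 1)) =?= pair(branch(c, R, 5), branch(A, B, 1)).
Occurs check fails: L occurs in q(L); the equation L =?= q(L) has no finite solution.

FAIL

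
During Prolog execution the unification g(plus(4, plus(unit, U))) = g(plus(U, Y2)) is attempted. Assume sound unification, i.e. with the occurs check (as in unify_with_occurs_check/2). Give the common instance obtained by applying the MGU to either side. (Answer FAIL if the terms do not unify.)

g(plus(4, plus(unit, 4)))

Decompose g/1: plus(4, plus(unit, U)) = plus(U, Y2).
Decompose plus/2: 4 = U,  plus(unit, U) = Y2.
Bind U := 4; substituting into the remaining equation gives: plus(unit, 4) = Y2.
Bind Y2 := plus(unit, 4).
Applying the MGU to either side gives g(plus(4, plus(unit, 4))).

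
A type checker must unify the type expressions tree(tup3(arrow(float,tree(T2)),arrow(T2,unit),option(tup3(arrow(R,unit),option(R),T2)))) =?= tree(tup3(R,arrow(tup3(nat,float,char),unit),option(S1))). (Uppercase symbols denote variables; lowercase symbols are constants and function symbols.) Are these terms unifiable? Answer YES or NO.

YES

Decompose tree/1: tup3(arrow(float,tree(T2)),arrow(T2,unit),option(tup3(arrow(R,unit),option(R),T2))) =?= tup3(R,arrow(tup3(nat,float,char),unit),option(S1)).
Decompose tup3/3: arrow(float,tree(T2)) =?= R,  arrow(T2,unit) =?= arrow(tup3(nat,float,char),unit),  option(tup3(arrow(R,unit),option(R),T2)) =?= option(S1).
Bind R := arrow(float,tree(T2)); substituting into the one remaining equation that mentions R gives: option(tup3(arrow(arrow(float,tree(T2)),unit),option(arrow(float,tree(T2))),T2)) =?= option(S1).
Decompose arrow/2: T2 =?= tup3(nat,float,char),  unit =?= unit.
Bind T2 := tup3(nat,float,char); substituting into the one remaining equation that mentions T2 gives: option(tup3(arrow(arrow(float,tree(tup3(nat,float,char))),unit),option(arrow(float,tree(tup3(nat,float,char)))),tup3(nat,float,char))) =?= option(S1). Substituting into the earlier binding gives R := arrow(float,tree(tup3(nat,float,char))).
Delete trivial equation unit =?= unit.
Decompose option/1: tup3(arrow(arrow(float,tree(tup3(nat,float,char))),unit),option(arrow(float,tree(tup3(nat,float,char)))),tup3(nat,float,char)) =?= S1.
Bind S1 := tup3(arrow(arrow(float,tree(tup3(nat,float,char))),unit),option(arrow(float,tree(tup3(nat,float,char)))),tup3(nat,float,char)).
No equations remain and no clash or occurs-check failure arose, so a unifier exists.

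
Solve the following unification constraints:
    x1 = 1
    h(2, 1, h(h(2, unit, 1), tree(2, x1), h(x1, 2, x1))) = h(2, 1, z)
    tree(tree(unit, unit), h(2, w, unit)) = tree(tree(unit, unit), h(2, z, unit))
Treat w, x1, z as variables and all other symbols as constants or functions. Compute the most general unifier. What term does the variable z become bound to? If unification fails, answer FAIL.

h(h(2, unit, 1), tree(2, 1), h(1, 2, 1))

Bind x1 := 1; substituting into the one remaining equation that mentions x1 gives: h(2, 1, h(h(2, unit, 1), tree(2, 1), h(1, 2, 1))) = h(2, 1, z).
Decompose h/3: 2 = 2,  1 = 1,  h(h(2, unit, 1), tree(2, 1), h(1, 2, 1)) = z.
Delete trivial equation 2 = 2.
Delete trivial equation 1 = 1.
Bind z := h(h(2, unit, 1), tree(2, 1), h(1, 2, 1)); substituting into the remaining equation gives: tree(tree(unit, unit), h(2, w, unit)) = tree(tree(unit, unit), h(2, h(h(2, unit, 1), tree(2, 1), h(1, 2, 1)), unit)).
Decompose tree/2: tree(unit, unit) = tree(unit, unit),  h(2, w, unit) = h(2, h(h(2, unit, 1), tree(2, 1), h(1, 2, 1)), unit).
Delete trivial equation tree(unit, unit) = tree(unit, unit).
Decompose h/3: 2 = 2,  w = h(h(2, unit, 1), tree(2, 1), h(1, 2, 1)),  unit = unit.
Delete trivial equation 2 = 2.
Bind w := h(h(2, unit, 1), tree(2, 1), h(1, 2, 1)); no other remaining equation mentions w.
Delete trivial equation unit = unit.
MGU = { x1 := 1, z := h(h(2, unit, 1), tree(2, 1), h(1, 2, 1)), w := h(h(2, unit, 1), tree(2, 1), h(1, 2, 1)) }, so z := h(h(2, unit, 1), tree(2, 1), h(1, 2, 1)).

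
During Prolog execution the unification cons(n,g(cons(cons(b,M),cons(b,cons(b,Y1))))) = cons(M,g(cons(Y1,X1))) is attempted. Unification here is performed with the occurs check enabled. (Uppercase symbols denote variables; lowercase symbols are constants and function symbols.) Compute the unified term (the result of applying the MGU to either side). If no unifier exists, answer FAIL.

Decompose cons/2: n = M,  g(cons(cons(b,M),cons(b,cons(b,Y1)))) = g(cons(Y1,X1)).
Bind M := n; substituting into the remaining equation gives: g(cons(cons(b,n),cons(b,cons(b,Y1)))) = g(cons(Y1,X1)).
Decompose g/1: cons(cons(b,n),cons(b,cons(b,Y1))) = cons(Y1,X1).
Decompose cons/2: cons(b,n) = Y1,  cons(b,cons(b,Y1)) = X1.
Bind Y1 := cons(b,n); substituting into the remaining equation gives: cons(b,cons(b,cons(b,n))) = X1.
Bind X1 := cons(b,cons(b,cons(b,n))).
Applying the MGU to either side gives cons(n,g(cons(cons(b,n),cons(b,cons(b,cons(b,n)))))).

cons(n,g(cons(cons(b,n),cons(b,cons(b,cons(b,n))))))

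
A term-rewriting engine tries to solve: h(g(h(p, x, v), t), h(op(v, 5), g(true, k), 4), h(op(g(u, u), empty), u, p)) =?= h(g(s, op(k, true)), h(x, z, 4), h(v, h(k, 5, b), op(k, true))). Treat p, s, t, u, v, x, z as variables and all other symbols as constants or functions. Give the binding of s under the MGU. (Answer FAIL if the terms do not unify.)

h(op(k, true), op(op(g(h(k, 5, b), h(k, 5, b)), empty), 5), op(g(h(k, 5, b), h(k, 5, b)), empty))

Decompose h/3: g(h(p, x, v), t) =?= g(s, op(k, true)),  h(op(v, 5), g(true, k), 4) =?= h(x, z, 4),  h(op(g(u, u), empty), u, p) =?= h(v, h(k, 5, b), op(k, true)).
Decompose g/2: h(p, x, v) =?= s,  t =?= op(k, true).
Bind s := h(p, x, v); no other remaining equation mentions s.
Bind t := op(k, true); no other remaining equation mentions t.
Decompose h/3: op(v, 5) =?= x,  g(true, k) =?= z,  4 =?= 4.
Bind x := op(v, 5); no other remaining equation mentions x. Substituting into the earlier binding gives s := h(p, op(v, 5), v).
Bind z := g(true, k); no other remaining equation mentions z.
Delete trivial equation 4 =?= 4.
Decompose h/3: op(g(u, u), empty) =?= v,  u =?= h(k, 5, b),  p =?= op(k, true).
Bind v := op(g(u, u), empty); no other remaining equation mentions v. Substituting into the earlier bindings gives s := h(p, op(op(g(u, u), empty), 5), op(g(u, u), empty)), x := op(op(g(u, u), empty), 5).
Bind u := h(k, 5, b); no other remaining equation mentions u. Substituting into the earlier bindings gives s := h(p, op(op(g(h(k, 5, b), h(k, 5, b)), empty), 5), op(g(h(k, 5, b), h(k, 5, b)), empty)), x := op(op(g(h(k, 5, b), h(k, 5, b)), empty), 5), v := op(g(h(k, 5, b), h(k, 5, b)), empty).
Bind p := op(k, true). Substituting into the earlier binding gives s := h(op(k, true), op(op(g(h(k, 5, b), h(k, 5, b)), empty), 5), op(g(h(k, 5, b), h(k, 5, b)), empty)).
MGU = { s ↦ h(op(k, true), op(op(g(h(k, 5, b), h(k, 5, b)), empty), 5), op(g(h(k, 5, b), h(k, 5, b)), empty)), t ↦ op(k, true), x ↦ op(op(g(h(k, 5, b), h(k, 5, b)), empty), 5), z ↦ g(true, k), v ↦ op(g(h(k, 5, b), h(k, 5, b)), empty), u ↦ h(k, 5, b), p ↦ op(k, true) }, so s ↦ h(op(k, true), op(op(g(h(k, 5, b), h(k, 5, b)), empty), 5), op(g(h(k, 5, b), h(k, 5, b)), empty)).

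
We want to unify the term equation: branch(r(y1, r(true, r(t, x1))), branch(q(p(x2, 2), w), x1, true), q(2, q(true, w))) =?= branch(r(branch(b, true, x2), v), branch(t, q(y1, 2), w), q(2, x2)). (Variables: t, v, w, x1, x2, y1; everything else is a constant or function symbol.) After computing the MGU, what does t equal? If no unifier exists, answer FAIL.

q(p(q(true, true), 2), true)

Decompose branch/3: r(y1, r(true, r(t, x1))) =?= r(branch(b, true, x2), v),  branch(q(p(x2, 2), w), x1, true) =?= branch(t, q(y1, 2), w),  q(2, q(true, w)) =?= q(2, x2).
Decompose r/2: y1 =?= branch(b, true, x2),  r(true, r(t, x1)) =?= v.
Bind y1 := branch(b, true, x2); substituting into the one remaining equation that mentions y1 gives: branch(q(p(x2, 2), w), x1, true) =?= branch(t, q(branch(b, true, x2), 2), w).
Bind v := r(true, r(t, x1)); no other remaining equation mentions v.
Decompose branch/3: q(p(x2, 2), w) =?= t,  x1 =?= q(branch(b, true, x2), 2),  true =?= w.
Bind t := q(p(x2, 2), w); no other remaining equation mentions t. Substituting into the earlier binding gives v := r(true, r(q(p(x2, 2), w), x1)).
Bind x1 := q(branch(b, true, x2), 2); no other remaining equation mentions x1. Substituting into the earlier binding gives v := r(true, r(q(p(x2, 2), w), q(branch(b, true, x2), 2))).
Bind w := true; substituting into the remaining equation gives: q(2, q(true, true)) =?= q(2, x2). Substituting into the earlier bindings gives v := r(true, r(q(p(x2, 2), true), q(branch(b, true, x2), 2))), t := q(p(x2, 2), true).
Decompose q/2: 2 =?= 2,  q(true, true) =?= x2.
Delete trivial equation 2 =?= 2.
Bind x2 := q(true, true). Substituting into the earlier bindings gives y1 := branch(b, true, q(true, true)), v := r(true, r(q(p(q(true, true), 2), true), q(branch(b, true, q(true, true)), 2))), t := q(p(q(true, true), 2), true), x1 := q(branch(b, true, q(true, true)), 2).
MGU = { y1 ↦ branch(b, true, q(true, true)), v ↦ r(true, r(q(p(q(true, true), 2), true), q(branch(b, true, q(true, true)), 2))), t ↦ q(p(q(true, true), 2), true), x1 ↦ q(branch(b, true, q(true, true)), 2), w ↦ true, x2 ↦ q(true, true) }, so t ↦ q(p(q(true, true), 2), true).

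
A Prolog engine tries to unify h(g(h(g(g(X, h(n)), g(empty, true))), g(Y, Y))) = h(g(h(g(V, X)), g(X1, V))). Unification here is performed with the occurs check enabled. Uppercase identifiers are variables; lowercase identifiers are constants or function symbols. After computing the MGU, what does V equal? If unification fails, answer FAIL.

Decompose h/1: g(h(g(g(X, h(n)), g(empty, true))), g(Y, Y)) = g(h(g(V, X)), g(X1, V)).
Decompose g/2: h(g(g(X, h(n)), g(empty, true))) = h(g(V, X)),  g(Y, Y) = g(X1, V).
Decompose h/1: g(g(X, h(n)), g(empty, true)) = g(V, X).
Decompose g/2: g(X, h(n)) = V,  g(empty, true) = X.
Bind V := g(X, h(n)); substituting into the one remaining equation that mentions V gives: g(Y, Y) = g(X1, g(X, h(n))).
Bind X := g(empty, true); substituting into the remaining equation gives: g(Y, Y) = g(X1, g(g(empty, true), h(n))). Substituting into the earlier binding gives V := g(g(empty, true), h(n)).
Decompose g/2: Y = X1,  Y = g(g(empty, true), h(n)).
Bind Y := X1; substituting into the remaining equation gives: X1 = g(g(empty, true), h(n)).
Bind X1 := g(g(empty, true), h(n)). Substituting into the earlier binding gives Y := g(g(empty, true), h(n)).
MGU = { V = g(g(empty, true), h(n)), X = g(empty, true), Y = g(g(empty, true), h(n)), X1 = g(g(empty, true), h(n)) }, so V = g(g(empty, true), h(n)).

g(g(empty, true), h(n))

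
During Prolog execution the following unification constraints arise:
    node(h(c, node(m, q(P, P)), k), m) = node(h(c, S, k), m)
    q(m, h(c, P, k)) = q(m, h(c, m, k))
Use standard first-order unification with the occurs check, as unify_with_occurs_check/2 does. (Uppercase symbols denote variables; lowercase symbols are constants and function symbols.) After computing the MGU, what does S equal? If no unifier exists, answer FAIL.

Decompose node/2: h(c, node(m, q(P, P)), k) = h(c, S, k),  m = m.
Decompose h/3: c = c,  node(m, q(P, P)) = S,  k = k.
Delete trivial equation c = c.
Bind S := node(m, q(P, P)); no other remaining equation mentions S.
Delete trivial equation k = k.
Delete trivial equation m = m.
Decompose q/2: m = m,  h(c, P, k) = h(c, m, k).
Delete trivial equation m = m.
Decompose h/3: c = c,  P = m,  k = k.
Delete trivial equation c = c.
Bind P := m; no other remaining equation mentions P. Substituting into the earlier binding gives S := node(m, q(m, m)).
Delete trivial equation k = k.
MGU = { S = node(m, q(m, m)), P = m }, so S = node(m, q(m, m)).

node(m, q(m, m))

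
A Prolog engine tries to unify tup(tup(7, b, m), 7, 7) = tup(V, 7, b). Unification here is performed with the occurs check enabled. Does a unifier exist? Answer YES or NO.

NO

Decompose tup/3: tup(7, b, m) = V,  7 = 7,  7 = b.
Bind V := tup(7, b, m); no other remaining equation mentions V.
Delete trivial equation 7 = 7.
Clash: constants 7 and b differ; no unifier exists.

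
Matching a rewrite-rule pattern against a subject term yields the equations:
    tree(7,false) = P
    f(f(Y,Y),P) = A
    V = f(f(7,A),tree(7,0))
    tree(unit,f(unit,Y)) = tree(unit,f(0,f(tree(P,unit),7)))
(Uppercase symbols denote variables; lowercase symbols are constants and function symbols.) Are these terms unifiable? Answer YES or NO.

Bind P := tree(7,false); substituting into the 2 remaining equations that mention P gives: f(f(Y,Y),tree(7,false)) = A,  tree(unit,f(unit,Y)) = tree(unit,f(0,f(tree(tree(7,false),unit),7))).
Bind A := f(f(Y,Y),tree(7,false)); substituting into the one remaining equation that mentions A gives: V = f(f(7,f(f(Y,Y),tree(7,false))),tree(7,0)).
Bind V := f(f(7,f(f(Y,Y),tree(7,false))),tree(7,0)); no other remaining equation mentions V.
Decompose tree/2: unit = unit,  f(unit,Y) = f(0,f(tree(tree(7,false),unit),7)).
Delete trivial equation unit = unit.
Decompose f/2: unit = 0,  Y = f(tree(tree(7,false),unit),7).
Clash: constants unit and 0 differ; no unifier exists.

NO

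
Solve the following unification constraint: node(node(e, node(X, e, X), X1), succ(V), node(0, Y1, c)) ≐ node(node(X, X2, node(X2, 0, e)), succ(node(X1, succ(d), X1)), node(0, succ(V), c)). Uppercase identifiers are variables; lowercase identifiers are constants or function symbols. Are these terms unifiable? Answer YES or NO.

Decompose node/3: node(e, node(X, e, X), X1) ≐ node(X, X2, node(X2, 0, e)),  succ(V) ≐ succ(node(X1, succ(d), X1)),  node(0, Y1, c) ≐ node(0, succ(V), c).
Decompose node/3: e ≐ X,  node(X, e, X) ≐ X2,  X1 ≐ node(X2, 0, e).
Bind X := e; substituting into the one remaining equation that mentions X gives: node(e, e, e) ≐ X2.
Bind X2 := node(e, e, e); substituting into the one remaining equation that mentions X2 gives: X1 ≐ node(node(e, e, e), 0, e).
Bind X1 := node(node(e, e, e), 0, e); substituting into the one remaining equation that mentions X1 gives: succ(V) ≐ succ(node(node(node(e, e, e), 0, e), succ(d), node(node(e, e, e), 0, e))).
Decompose succ/1: V ≐ node(node(node(e, e, e), 0, e), succ(d), node(node(e, e, e), 0, e)).
Bind V := node(node(node(e, e, e), 0, e), succ(d), node(node(e, e, e), 0, e)); substituting into the remaining equation gives: node(0, Y1, c) ≐ node(0, succ(node(node(node(e, e, e), 0, e), succ(d), node(node(e, e, e), 0, e))), c).
Decompose node/3: 0 ≐ 0,  Y1 ≐ succ(node(node(node(e, e, e), 0, e), succ(d), node(node(e, e, e), 0, e))),  c ≐ c.
Delete trivial equation 0 ≐ 0.
Bind Y1 := succ(node(node(node(e, e, e), 0, e), succ(d), node(node(e, e, e), 0, e))); no other remaining equation mentions Y1.
Delete trivial equation c ≐ c.
No equations remain and no clash or occurs-check failure arose, so a unifier exists.

YES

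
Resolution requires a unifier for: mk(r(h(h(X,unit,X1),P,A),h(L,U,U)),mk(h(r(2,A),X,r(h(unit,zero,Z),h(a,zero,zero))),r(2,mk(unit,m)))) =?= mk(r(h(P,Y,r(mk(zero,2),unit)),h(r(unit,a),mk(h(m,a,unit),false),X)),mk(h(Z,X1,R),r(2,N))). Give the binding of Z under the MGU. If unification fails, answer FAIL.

Decompose mk/2: r(h(h(X,unit,X1),P,A),h(L,U,U)) =?= r(h(P,Y,r(mk(zero,2),unit)),h(r(unit,a),mk(h(m,a,unit),false),X)),  mk(h(r(2,A),X,r(h(unit,zero,Z),h(a,zero,zero))),r(2,mk(unit,m))) =?= mk(h(Z,X1,R),r(2,N)).
Decompose r/2: h(h(X,unit,X1),P,A) =?= h(P,Y,r(mk(zero,2),unit)),  h(L,U,U) =?= h(r(unit,a),mk(h(m,a,unit),false),X).
Decompose h/3: h(X,unit,X1) =?= P,  P =?= Y,  A =?= r(mk(zero,2),unit).
Bind P := h(X,unit,X1); substituting into the one remaining equation that mentions P gives: h(X,unit,X1) =?= Y.
Bind Y := h(X,unit,X1); no other remaining equation mentions Y.
Bind A := r(mk(zero,2),unit); substituting into the one remaining equation that mentions A gives: mk(h(r(2,r(mk(zero,2),unit)),X,r(h(unit,zero,Z),h(a,zero,zero))),r(2,mk(unit,m))) =?= mk(h(Z,X1,R),r(2,N)).
Decompose h/3: L =?= r(unit,a),  U =?= mk(h(m,a,unit),false),  U =?= X.
Bind L := r(unit,a); no other remaining equation mentions L.
Bind U := mk(h(m,a,unit),false); substituting into the one remaining equation that mentions U gives: mk(h(m,a,unit),false) =?= X.
Bind X := mk(h(m,a,unit),false); substituting into the remaining equation gives: mk(h(r(2,r(mk(zero,2),unit)),mk(h(m,a,unit),false),r(h(unit,zero,Z),h(a,zero,zero))),r(2,mk(unit,m))) =?= mk(h(Z,X1,R),r(2,N)). Substituting into the earlier bindings gives P := h(mk(h(m,a,unit),false),unit,X1), Y := h(mk(h(m,a,unit),false),unit,X1).
Decompose mk/2: h(r(2,r(mk(zero,2),unit)),mk(h(m,a,unit),false),r(h(unit,zero,Z),h(a,zero,zero))) =?= h(Z,X1,R),  r(2,mk(unit,m)) =?= r(2,N).
Decompose h/3: r(2,r(mk(zero,2),unit)) =?= Z,  mk(h(m,a,unit),false) =?= X1,  r(h(unit,zero,Z),h(a,zero,zero)) =?= R.
Bind Z := r(2,r(mk(zero,2),unit)); substituting into the one remaining equation that mentions Z gives: r(h(unit,zero,r(2,r(mk(zero,2),unit))),h(a,zero,zero)) =?= R.
Bind X1 := mk(h(m,a,unit),false); no other remaining equation mentions X1. Substituting into the earlier bindings gives P := h(mk(h(m,a,unit),false),unit,mk(h(m,a,unit),false)), Y := h(mk(h(m,a,unit),false),unit,mk(h(m,a,unit),false)).
Bind R := r(h(unit,zero,r(2,r(mk(zero,2),unit))),h(a,zero,zero)); no other remaining equation mentions R.
Decompose r/2: 2 =?= 2,  mk(unit,m) =?= N.
Delete trivial equation 2 =?= 2.
Bind N := mk(unit,m).
MGU = { P := h(mk(h(m,a,unit),false),unit,mk(h(m,a,unit),false)), Y := h(mk(h(m,a,unit),false),unit,mk(h(m,a,unit),false)), A := r(mk(zero,2),unit), L := r(unit,a), U := mk(h(m,a,unit),false), X := mk(h(m,a,unit),false), Z := r(2,r(mk(zero,2),unit)), X1 := mk(h(m,a,unit),false), R := r(h(unit,zero,r(2,r(mk(zero,2),unit))),h(a,zero,zero)), N := mk(unit,m) }, so Z := r(2,r(mk(zero,2),unit)).

r(2,r(mk(zero,2),unit))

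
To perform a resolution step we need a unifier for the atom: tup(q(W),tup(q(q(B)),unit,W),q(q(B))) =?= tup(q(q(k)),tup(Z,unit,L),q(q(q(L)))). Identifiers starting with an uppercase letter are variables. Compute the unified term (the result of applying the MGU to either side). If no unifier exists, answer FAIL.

Decompose tup/3: q(W) =?= q(q(k)),  tup(q(q(B)),unit,W) =?= tup(Z,unit,L),  q(q(B)) =?= q(q(q(L))).
Decompose q/1: W =?= q(k).
Bind W := q(k); substituting into the one remaining equation that mentions W gives: tup(q(q(B)),unit,q(k)) =?= tup(Z,unit,L).
Decompose tup/3: q(q(B)) =?= Z,  unit =?= unit,  q(k) =?= L.
Bind Z := q(q(B)); no other remaining equation mentions Z.
Delete trivial equation unit =?= unit.
Bind L := q(k); substituting into the remaining equation gives: q(q(B)) =?= q(q(q(q(k)))).
Decompose q/1: q(B) =?= q(q(q(k))).
Decompose q/1: B =?= q(q(k)).
Bind B := q(q(k)). Substituting into the earlier binding gives Z := q(q(q(q(k)))).
Applying the MGU to either side gives tup(q(q(k)),tup(q(q(q(q(k)))),unit,q(k)),q(q(q(q(k))))).

tup(q(q(k)),tup(q(q(q(q(k)))),unit,q(k)),q(q(q(q(k)))))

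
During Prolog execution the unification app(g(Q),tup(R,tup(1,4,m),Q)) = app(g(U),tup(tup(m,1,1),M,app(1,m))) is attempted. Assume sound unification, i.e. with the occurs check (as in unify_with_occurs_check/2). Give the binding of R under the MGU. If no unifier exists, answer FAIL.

tup(m,1,1)

Decompose app/2: g(Q) = g(U),  tup(R,tup(1,4,m),Q) = tup(tup(m,1,1),M,app(1,m)).
Decompose g/1: Q = U.
Bind Q := U; substituting into the remaining equation gives: tup(R,tup(1,4,m),U) = tup(tup(m,1,1),M,app(1,m)).
Decompose tup/3: R = tup(m,1,1),  tup(1,4,m) = M,  U = app(1,m).
Bind R := tup(m,1,1); no other remaining equation mentions R.
Bind M := tup(1,4,m); no other remaining equation mentions M.
Bind U := app(1,m). Substituting into the earlier binding gives Q := app(1,m).
MGU = { Q -> app(1,m), R -> tup(m,1,1), M -> tup(1,4,m), U -> app(1,m) }, so R -> tup(m,1,1).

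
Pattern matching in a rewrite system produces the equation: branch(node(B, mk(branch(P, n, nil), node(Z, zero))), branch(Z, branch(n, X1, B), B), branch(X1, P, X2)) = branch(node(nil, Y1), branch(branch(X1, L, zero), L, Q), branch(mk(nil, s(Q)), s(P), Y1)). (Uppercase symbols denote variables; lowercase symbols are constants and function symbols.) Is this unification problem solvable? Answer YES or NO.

Decompose branch/3: node(B, mk(branch(P, n, nil), node(Z, zero))) = node(nil, Y1),  branch(Z, branch(n, X1, B), B) = branch(branch(X1, L, zero), L, Q),  branch(X1, P, X2) = branch(mk(nil, s(Q)), s(P), Y1).
Decompose node/2: B = nil,  mk(branch(P, n, nil), node(Z, zero)) = Y1.
Bind B := nil; substituting into the one remaining equation that mentions B gives: branch(Z, branch(n, X1, nil), nil) = branch(branch(X1, L, zero), L, Q).
Bind Y1 := mk(branch(P, n, nil), node(Z, zero)); substituting into the one remaining equation that mentions Y1 gives: branch(X1, P, X2) = branch(mk(nil, s(Q)), s(P), mk(branch(P, n, nil), node(Z, zero))).
Decompose branch/3: Z = branch(X1, L, zero),  branch(n, X1, nil) = L,  nil = Q.
Bind Z := branch(X1, L, zero); substituting into the one remaining equation that mentions Z gives: branch(X1, P, X2) = branch(mk(nil, s(Q)), s(P), mk(branch(P, n, nil), node(branch(X1, L, zero), zero))). Substituting into the earlier binding gives Y1 := mk(branch(P, n, nil), node(branch(X1, L, zero), zero)).
Bind L := branch(n, X1, nil); substituting into the one remaining equation that mentions L gives: branch(X1, P, X2) = branch(mk(nil, s(Q)), s(P), mk(branch(P, n, nil), node(branch(X1, branch(n, X1, nil), zero), zero))). Substituting into the earlier bindings gives Y1 := mk(branch(P, n, nil), node(branch(X1, branch(n, X1, nil), zero), zero)), Z := branch(X1, branch(n, X1, nil), zero).
Bind Q := nil; substituting into the remaining equation gives: branch(X1, P, X2) = branch(mk(nil, s(nil)), s(P), mk(branch(P, n, nil), node(branch(X1, branch(n, X1, nil), zero), zero))).
Decompose branch/3: X1 = mk(nil, s(nil)),  P = s(P),  X2 = mk(branch(P, n, nil), node(branch(X1, branch(n, X1, nil), zero), zero)).
Bind X1 := mk(nil, s(nil)); substituting into the one remaining equation that mentions X1 gives: X2 = mk(branch(P, n, nil), node(branch(mk(nil, s(nil)), branch(n, mk(nil, s(nil)), nil), zero), zero)). Substituting into the earlier bindings gives Y1 := mk(branch(P, n, nil), node(branch(mk(nil, s(nil)), branch(n, mk(nil, s(nil)), nil), zero), zero)), Z := branch(mk(nil, s(nil)), branch(n, mk(nil, s(nil)), nil), zero), L := branch(n, mk(nil, s(nil)), nil).
Occurs check fails: P occurs in s(P); the equation P = s(P) has no finite solution.

NO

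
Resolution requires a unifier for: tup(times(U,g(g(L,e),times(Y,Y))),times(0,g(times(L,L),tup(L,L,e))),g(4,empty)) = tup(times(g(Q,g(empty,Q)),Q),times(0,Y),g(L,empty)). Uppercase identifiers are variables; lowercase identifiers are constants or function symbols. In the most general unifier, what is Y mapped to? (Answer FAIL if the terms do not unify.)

Decompose tup/3: times(U,g(g(L,e),times(Y,Y))) = times(g(Q,g(empty,Q)),Q),  times(0,g(times(L,L),tup(L,L,e))) = times(0,Y),  g(4,empty) = g(L,empty).
Decompose times/2: U = g(Q,g(empty,Q)),  g(g(L,e),times(Y,Y)) = Q.
Bind U := g(Q,g(empty,Q)); no other remaining equation mentions U.
Bind Q := g(g(L,e),times(Y,Y)); no other remaining equation mentions Q. Substituting into the earlier binding gives U := g(g(g(L,e),times(Y,Y)),g(empty,g(g(L,e),times(Y,Y)))).
Decompose times/2: 0 = 0,  g(times(L,L),tup(L,L,e)) = Y.
Delete trivial equation 0 = 0.
Bind Y := g(times(L,L),tup(L,L,e)); no other remaining equation mentions Y. Substituting into the earlier bindings gives U := g(g(g(L,e),times(g(times(L,L),tup(L,L,e)),g(times(L,L),tup(L,L,e)))),g(empty,g(g(L,e),times(g(times(L,L),tup(L,L,e)),g(times(L,L),tup(L,L,e)))))), Q := g(g(L,e),times(g(times(L,L),tup(L,L,e)),g(times(L,L),tup(L,L,e)))).
Decompose g/2: 4 = L,  empty = empty.
Bind L := 4; no other remaining equation mentions L. Substituting into the earlier bindings gives U := g(g(g(4,e),times(g(times(4,4),tup(4,4,e)),g(times(4,4),tup(4,4,e)))),g(empty,g(g(4,e),times(g(times(4,4),tup(4,4,e)),g(times(4,4),tup(4,4,e)))))), Q := g(g(4,e),times(g(times(4,4),tup(4,4,e)),g(times(4,4),tup(4,4,e)))), Y := g(times(4,4),tup(4,4,e)).
Delete trivial equation empty = empty.
MGU = { U ↦ g(g(g(4,e),times(g(times(4,4),tup(4,4,e)),g(times(4,4),tup(4,4,e)))),g(empty,g(g(4,e),times(g(times(4,4),tup(4,4,e)),g(times(4,4),tup(4,4,e)))))), Q ↦ g(g(4,e),times(g(times(4,4),tup(4,4,e)),g(times(4,4),tup(4,4,e)))), Y ↦ g(times(4,4),tup(4,4,e)), L ↦ 4 }, so Y ↦ g(times(4,4),tup(4,4,e)).

g(times(4,4),tup(4,4,e))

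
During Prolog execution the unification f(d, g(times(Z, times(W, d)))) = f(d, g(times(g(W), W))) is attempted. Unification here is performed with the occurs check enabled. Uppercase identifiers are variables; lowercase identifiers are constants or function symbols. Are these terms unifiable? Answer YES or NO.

NO

Decompose f/2: d = d,  g(times(Z, times(W, d))) = g(times(g(W), W)).
Delete trivial equation d = d.
Decompose g/1: times(Z, times(W, d)) = times(g(W), W).
Decompose times/2: Z = g(W),  times(W, d) = W.
Bind Z := g(W); no other remaining equation mentions Z.
Occurs check fails: W occurs in times(W, d); the equation W = times(W, d) has no finite solution.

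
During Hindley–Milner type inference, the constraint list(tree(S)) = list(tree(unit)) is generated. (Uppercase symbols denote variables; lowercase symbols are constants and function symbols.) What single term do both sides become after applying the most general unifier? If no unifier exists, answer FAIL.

list(tree(unit))

Decompose list/1: tree(S) = tree(unit).
Decompose tree/1: S = unit.
Bind S := unit.
Applying the MGU to either side gives list(tree(unit)).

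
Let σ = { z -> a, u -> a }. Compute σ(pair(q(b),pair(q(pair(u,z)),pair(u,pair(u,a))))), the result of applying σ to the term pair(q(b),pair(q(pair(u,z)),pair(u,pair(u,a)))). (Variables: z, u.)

Replace each occurrence of z with a.
Replace each occurrence of u with a.
Result: pair(q(b),pair(q(pair(a,a)),pair(a,pair(a,a)))).

pair(q(b),pair(q(pair(a,a)),pair(a,pair(a,a))))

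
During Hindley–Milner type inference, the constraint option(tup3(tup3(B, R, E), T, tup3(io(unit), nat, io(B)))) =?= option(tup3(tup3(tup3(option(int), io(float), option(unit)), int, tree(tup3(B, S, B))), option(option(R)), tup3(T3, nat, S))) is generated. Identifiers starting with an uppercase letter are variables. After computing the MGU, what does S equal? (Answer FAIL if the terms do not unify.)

io(tup3(option(int), io(float), option(unit)))

Decompose option/1: tup3(tup3(B, R, E), T, tup3(io(unit), nat, io(B))) =?= tup3(tup3(tup3(option(int), io(float), option(unit)), int, tree(tup3(B, S, B))), option(option(R)), tup3(T3, nat, S)).
Decompose tup3/3: tup3(B, R, E) =?= tup3(tup3(option(int), io(float), option(unit)), int, tree(tup3(B, S, B))),  T =?= option(option(R)),  tup3(io(unit), nat, io(B)) =?= tup3(T3, nat, S).
Decompose tup3/3: B =?= tup3(option(int), io(float), option(unit)),  R =?= int,  E =?= tree(tup3(B, S, B)).
Bind B := tup3(option(int), io(float), option(unit)); substituting into the 2 remaining equations that mention B gives: E =?= tree(tup3(tup3(option(int), io(float), option(unit)), S, tup3(option(int), io(float), option(unit)))),  tup3(io(unit), nat, io(tup3(option(int), io(float), option(unit)))) =?= tup3(T3, nat, S).
Bind R := int; substituting into the one remaining equation that mentions R gives: T =?= option(option(int)).
Bind E := tree(tup3(tup3(option(int), io(float), option(unit)), S, tup3(option(int), io(float), option(unit)))); no other remaining equation mentions E.
Bind T := option(option(int)); no other remaining equation mentions T.
Decompose tup3/3: io(unit) =?= T3,  nat =?= nat,  io(tup3(option(int), io(float), option(unit))) =?= S.
Bind T3 := io(unit); no other remaining equation mentions T3.
Delete trivial equation nat =?= nat.
Bind S := io(tup3(option(int), io(float), option(unit))). Substituting into the earlier binding gives E := tree(tup3(tup3(option(int), io(float), option(unit)), io(tup3(option(int), io(float), option(unit))), tup3(option(int), io(float), option(unit)))).
MGU = { B ↦ tup3(option(int), io(float), option(unit)), R ↦ int, E ↦ tree(tup3(tup3(option(int), io(float), option(unit)), io(tup3(option(int), io(float), option(unit))), tup3(option(int), io(float), option(unit)))), T ↦ option(option(int)), T3 ↦ io(unit), S ↦ io(tup3(option(int), io(float), option(unit))) }, so S ↦ io(tup3(option(int), io(float), option(unit))).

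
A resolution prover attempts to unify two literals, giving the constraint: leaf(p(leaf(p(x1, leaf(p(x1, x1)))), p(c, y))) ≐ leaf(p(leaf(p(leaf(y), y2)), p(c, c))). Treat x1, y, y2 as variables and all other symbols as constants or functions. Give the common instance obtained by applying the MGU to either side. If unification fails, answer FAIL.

Decompose leaf/1: p(leaf(p(x1, leaf(p(x1, x1)))), p(c, y)) ≐ p(leaf(p(leaf(y), y2)), p(c, c)).
Decompose p/2: leaf(p(x1, leaf(p(x1, x1)))) ≐ leaf(p(leaf(y), y2)),  p(c, y) ≐ p(c, c).
Decompose leaf/1: p(x1, leaf(p(x1, x1))) ≐ p(leaf(y), y2).
Decompose p/2: x1 ≐ leaf(y),  leaf(p(x1, x1)) ≐ y2.
Bind x1 := leaf(y); substituting into the one remaining equation that mentions x1 gives: leaf(p(leaf(y), leaf(y))) ≐ y2.
Bind y2 := leaf(p(leaf(y), leaf(y))); no other remaining equation mentions y2.
Decompose p/2: c ≐ c,  y ≐ c.
Delete trivial equation c ≐ c.
Bind y := c. Substituting into the earlier bindings gives x1 := leaf(c), y2 := leaf(p(leaf(c), leaf(c))).
Applying the MGU to either side gives leaf(p(leaf(p(leaf(c), leaf(p(leaf(c), leaf(c))))), p(c, c))).

leaf(p(leaf(p(leaf(c), leaf(p(leaf(c), leaf(c))))), p(c, c)))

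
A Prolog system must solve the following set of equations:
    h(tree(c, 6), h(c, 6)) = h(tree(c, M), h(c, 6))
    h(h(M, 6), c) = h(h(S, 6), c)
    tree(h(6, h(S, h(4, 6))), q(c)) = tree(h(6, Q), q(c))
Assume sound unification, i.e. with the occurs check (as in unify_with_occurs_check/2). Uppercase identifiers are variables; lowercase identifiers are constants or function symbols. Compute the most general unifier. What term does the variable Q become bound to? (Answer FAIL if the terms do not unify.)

Decompose h/2: tree(c, 6) = tree(c, M),  h(c, 6) = h(c, 6).
Decompose tree/2: c = c,  6 = M.
Delete trivial equation c = c.
Bind M := 6; substituting into the one remaining equation that mentions M gives: h(h(6, 6), c) = h(h(S, 6), c).
Delete trivial equation h(c, 6) = h(c, 6).
Decompose h/2: h(6, 6) = h(S, 6),  c = c.
Decompose h/2: 6 = S,  6 = 6.
Bind S := 6; substituting into the one remaining equation that mentions S gives: tree(h(6, h(6, h(4, 6))), q(c)) = tree(h(6, Q), q(c)).
Delete trivial equation 6 = 6.
Delete trivial equation c = c.
Decompose tree/2: h(6, h(6, h(4, 6))) = h(6, Q),  q(c) = q(c).
Decompose h/2: 6 = 6,  h(6, h(4, 6)) = Q.
Delete trivial equation 6 = 6.
Bind Q := h(6, h(4, 6)); no other remaining equation mentions Q.
Delete trivial equation q(c) = q(c).
MGU = { M ↦ 6, S ↦ 6, Q ↦ h(6, h(4, 6)) }, so Q ↦ h(6, h(4, 6)).

h(6, h(4, 6))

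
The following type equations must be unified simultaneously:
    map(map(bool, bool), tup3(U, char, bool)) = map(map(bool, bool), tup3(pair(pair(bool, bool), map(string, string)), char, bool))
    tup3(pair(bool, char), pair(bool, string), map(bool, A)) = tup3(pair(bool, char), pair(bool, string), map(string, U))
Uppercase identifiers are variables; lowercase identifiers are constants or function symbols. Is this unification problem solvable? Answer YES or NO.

Decompose map/2: map(bool, bool) = map(bool, bool),  tup3(U, char, bool) = tup3(pair(pair(bool, bool), map(string, string)), char, bool).
Delete trivial equation map(bool, bool) = map(bool, bool).
Decompose tup3/3: U = pair(pair(bool, bool), map(string, string)),  char = char,  bool = bool.
Bind U := pair(pair(bool, bool), map(string, string)); substituting into the one remaining equation that mentions U gives: tup3(pair(bool, char), pair(bool, string), map(bool, A)) = tup3(pair(bool, char), pair(bool, string), map(string, pair(pair(bool, bool), map(string, string)))).
Delete trivial equation char = char.
Delete trivial equation bool = bool.
Decompose tup3/3: pair(bool, char) = pair(bool, char),  pair(bool, string) = pair(bool, string),  map(bool, A) = map(string, pair(pair(bool, bool), map(string, string))).
Delete trivial equation pair(bool, char) = pair(bool, char).
Delete trivial equation pair(bool, string) = pair(bool, string).
Decompose map/2: bool = string,  A = pair(pair(bool, bool), map(string, string)).
Clash: constants bool and string differ; no unifier exists.

NO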